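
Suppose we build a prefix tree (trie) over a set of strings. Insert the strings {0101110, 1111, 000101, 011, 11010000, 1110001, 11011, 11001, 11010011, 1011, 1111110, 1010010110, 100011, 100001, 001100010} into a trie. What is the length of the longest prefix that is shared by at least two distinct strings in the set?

Look for the deepest trie node that still has at least two words in its subtree.
e.g. "11010000" and "11010011" share the prefix "110100" of length 6; no pair shares a longer one.
Longest shared-prefix length: 6

6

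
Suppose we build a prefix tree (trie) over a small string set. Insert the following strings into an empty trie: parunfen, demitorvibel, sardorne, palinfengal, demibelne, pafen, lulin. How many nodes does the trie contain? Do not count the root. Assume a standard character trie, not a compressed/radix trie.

50

For each word, the new-node count is its length minus the longest prefix already in the trie:
  "parunfen" → 8 new (p, a, r, u, n, f, e, n)
  "demitorvibel" → 12 new (d, e, m, i, t, o, r, v, i, b, e, l)
  "sardorne" → 8 new (s, a, r, d, o, r, n, e)
  "palinfengal" → prefix "pa" already present; 9 new (l, i, n, f, e, n, g, a, l)
  "demibelne" → prefix "demi" already present; 5 new (b, e, l, n, e)
  "pafen" → prefix "pa" already present; 3 new (f, e, n)
  "lulin" → 5 new (l, u, l, i, n)
Total nodes = 8 + 12 + 8 + 9 + 5 + 3 + 5 = 50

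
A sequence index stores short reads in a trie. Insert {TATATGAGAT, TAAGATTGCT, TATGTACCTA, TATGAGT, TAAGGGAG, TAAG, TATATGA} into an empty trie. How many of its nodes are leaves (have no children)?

5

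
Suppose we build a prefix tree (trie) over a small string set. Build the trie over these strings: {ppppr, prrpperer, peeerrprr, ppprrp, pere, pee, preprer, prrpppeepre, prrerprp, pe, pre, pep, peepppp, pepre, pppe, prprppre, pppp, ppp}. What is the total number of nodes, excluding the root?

56

Count nodes per top-level branch (shared prefixes stored once):
  'p'-branch (pe, pee, peeerrprr, peepppp, pep, pepre, pere, ppp, pppe, pppp, ppppr, ppprrp, pre, preprer, prprppre, prrerprp, prrpperer, prrpppeepre): 56 nodes
Sum: 56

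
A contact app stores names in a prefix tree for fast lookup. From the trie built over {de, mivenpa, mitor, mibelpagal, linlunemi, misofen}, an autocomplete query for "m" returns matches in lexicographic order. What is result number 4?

mivenpa

DFS of the "m" subtree visits, in order: "mibelpagal", "misofen", "mitor", "mivenpa"
The 4th is mivenpa.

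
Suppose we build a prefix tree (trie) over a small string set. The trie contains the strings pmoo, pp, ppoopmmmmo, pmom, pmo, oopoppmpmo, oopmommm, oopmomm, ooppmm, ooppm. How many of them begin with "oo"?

Filter for entries beginning with "oo":
Matches: "oopmomm", "oopmommm", "oopoppmpmo", "ooppm", "ooppmm"
Count: 5

5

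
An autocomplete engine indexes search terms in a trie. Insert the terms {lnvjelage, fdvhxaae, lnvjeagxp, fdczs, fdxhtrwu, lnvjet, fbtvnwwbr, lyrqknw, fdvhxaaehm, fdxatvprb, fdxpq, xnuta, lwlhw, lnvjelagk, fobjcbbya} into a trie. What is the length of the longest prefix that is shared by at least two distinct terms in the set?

8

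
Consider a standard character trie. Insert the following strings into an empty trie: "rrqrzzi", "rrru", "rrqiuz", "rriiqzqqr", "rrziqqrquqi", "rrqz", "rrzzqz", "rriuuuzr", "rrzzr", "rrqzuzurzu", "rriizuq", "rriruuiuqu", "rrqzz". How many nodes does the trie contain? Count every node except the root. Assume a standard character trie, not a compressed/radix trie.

Count nodes per top-level branch (shared prefixes stored once):
  'r'-branch (rriiqzqqr, rriizuq, rriruuiuqu, rriuuuzr, rrqiuz, rrqrzzi, rrqz, rrqzuzurzu, rrqzz, rrru, rrziqqrquqi, rrzzqz, rrzzr): 55 nodes
Sum: 55

55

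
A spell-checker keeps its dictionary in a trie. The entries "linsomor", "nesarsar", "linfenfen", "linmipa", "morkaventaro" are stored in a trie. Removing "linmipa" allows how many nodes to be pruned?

Walk "linmipa" from the leaf back toward the root, removing each node that no remaining word uses.
The suffix "mipa" (4 nodes) is used only by "linmipa"; the node for "lin" still has the child "s", so pruning stops there.
Nodes removed: 4

4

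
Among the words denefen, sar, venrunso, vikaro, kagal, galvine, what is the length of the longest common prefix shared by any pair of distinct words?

1

Equivalently: take the maximum, over all pairs, of their longest common prefix length.
e.g. "venrunso" and "vikaro" share the prefix "v" of length 1; no pair shares a longer one.
Longest shared-prefix length: 1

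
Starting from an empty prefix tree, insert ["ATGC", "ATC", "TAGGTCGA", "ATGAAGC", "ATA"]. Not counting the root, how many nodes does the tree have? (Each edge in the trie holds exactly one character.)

18

Insert word by word; a character creates a node only if that edge doesn't already exist:
  "ATGC" → 4 new (A, T, G, C)
  "ATC" → prefix "AT" already present; 1 new (C)
  "TAGGTCGA" → 8 new (T, A, G, G, T, C, G, A)
  "ATGAAGC" → prefix "ATG" already present; 4 new (A, A, G, C)
  "ATA" → prefix "AT" already present; 1 new (A)
Total nodes = 4 + 1 + 8 + 4 + 1 = 18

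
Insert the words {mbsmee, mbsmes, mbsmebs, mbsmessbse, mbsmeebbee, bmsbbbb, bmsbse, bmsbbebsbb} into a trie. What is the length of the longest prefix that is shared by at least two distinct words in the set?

6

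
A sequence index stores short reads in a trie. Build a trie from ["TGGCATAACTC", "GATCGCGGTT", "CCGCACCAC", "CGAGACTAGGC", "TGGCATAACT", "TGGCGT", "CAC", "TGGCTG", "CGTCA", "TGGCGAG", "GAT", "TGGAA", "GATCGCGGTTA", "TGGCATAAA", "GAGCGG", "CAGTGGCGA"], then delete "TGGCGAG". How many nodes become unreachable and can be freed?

After clearing the end-marker at "TGGCGAG", prune upward until reaching a node still needed by another word.
The suffix "AG" (2 nodes) is used only by "TGGCGAG"; the node for "TGGCG" still has the child "T", so pruning stops there.
Nodes removed: 2

2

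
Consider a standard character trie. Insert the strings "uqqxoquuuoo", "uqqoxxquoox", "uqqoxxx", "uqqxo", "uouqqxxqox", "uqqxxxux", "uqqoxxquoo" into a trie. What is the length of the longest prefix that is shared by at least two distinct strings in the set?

Look for the deepest trie node that still has at least two words in its subtree.
"uqqoxxquoo" and "uqqoxxquoox" agree on "uqqoxxquoo" (10 characters) before diverging; nothing deeper is shared.
Longest shared-prefix length: 10

10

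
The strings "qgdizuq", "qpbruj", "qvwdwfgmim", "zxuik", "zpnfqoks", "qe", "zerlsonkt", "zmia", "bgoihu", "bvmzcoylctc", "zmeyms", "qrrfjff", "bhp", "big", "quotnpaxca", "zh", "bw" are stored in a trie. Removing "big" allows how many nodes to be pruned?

2

After clearing the end-marker at "big", prune upward until reaching a node still needed by another word.
The suffix "ig" (2 nodes) is used only by "big"; the node for "b" still has the child "g", so pruning stops there.
Nodes removed: 2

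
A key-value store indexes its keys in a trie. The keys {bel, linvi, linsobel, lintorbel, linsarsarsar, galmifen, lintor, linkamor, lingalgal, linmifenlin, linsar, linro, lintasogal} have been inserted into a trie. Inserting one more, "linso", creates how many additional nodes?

"linso" is already a full path in the trie; only an end-marker is added.
No new nodes are needed: 0.

0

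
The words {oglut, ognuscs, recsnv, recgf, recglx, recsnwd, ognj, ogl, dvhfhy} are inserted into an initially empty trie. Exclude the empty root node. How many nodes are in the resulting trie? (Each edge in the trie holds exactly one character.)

Count nodes per top-level branch (shared prefixes stored once):
  'd'-branch (dvhfhy): 6 nodes
  'o'-branch (ogl, oglut, ognj, ognuscs): 11 nodes
  'r'-branch (recgf, recglx, recsnv, recsnwd): 12 nodes
Sum: 29

29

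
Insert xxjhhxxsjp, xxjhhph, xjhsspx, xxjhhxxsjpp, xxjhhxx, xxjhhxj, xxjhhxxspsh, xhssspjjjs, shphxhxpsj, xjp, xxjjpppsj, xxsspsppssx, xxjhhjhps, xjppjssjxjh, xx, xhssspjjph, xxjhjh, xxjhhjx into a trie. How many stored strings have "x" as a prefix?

17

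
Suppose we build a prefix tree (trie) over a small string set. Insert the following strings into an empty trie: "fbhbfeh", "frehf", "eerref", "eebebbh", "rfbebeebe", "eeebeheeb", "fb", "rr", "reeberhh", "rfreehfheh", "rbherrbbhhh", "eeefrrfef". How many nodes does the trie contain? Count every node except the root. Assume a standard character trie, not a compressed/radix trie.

70

Trace insertions, counting only characters that open a new branch:
  "fbhbfeh" → 7 new (f, b, h, b, f, e, h)
  "frehf" → prefix "f" already present; 4 new (r, e, h, f)
  "eerref" → 6 new (e, e, r, r, e, f)
  "eebebbh" → prefix "ee" already present; 5 new (b, e, b, b, h)
  "rfbebeebe" → 9 new (r, f, b, e, b, e, e, b, e)
  "eeebeheeb" → prefix "ee" already present; 7 new (e, b, e, h, e, e, b)
  "fb" → prefix "fb" already present; 0 new (none)
  "rr" → prefix "r" already present; 1 new (r)
  "reeberhh" → prefix "r" already present; 7 new (e, e, b, e, r, h, h)
  "rfreehfheh" → prefix "rf" already present; 8 new (r, e, e, h, f, h, e, h)
  "rbherrbbhhh" → prefix "r" already present; 10 new (b, h, e, r, r, b, b, h, h, h)
  "eeefrrfef" → prefix "eee" already present; 6 new (f, r, r, f, e, f)
Total nodes = 7 + 4 + 6 + 5 + 9 + 7 + 0 + 1 + 7 + 8 + 10 + 6 = 70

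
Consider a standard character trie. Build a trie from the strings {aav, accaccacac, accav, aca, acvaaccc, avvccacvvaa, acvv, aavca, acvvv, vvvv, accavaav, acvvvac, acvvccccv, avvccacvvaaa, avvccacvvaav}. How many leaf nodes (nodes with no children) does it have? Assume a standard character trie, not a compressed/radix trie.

10

Leaves are exactly the stored words that no other stored word extends.
Those words: "aavca", "aca", "accaccacac", "accavaav", "acvaaccc", "acvvccccv", "acvvvac", "avvccacvvaaa", "avvccacvvaav", "vvvv"
Leaf count: 10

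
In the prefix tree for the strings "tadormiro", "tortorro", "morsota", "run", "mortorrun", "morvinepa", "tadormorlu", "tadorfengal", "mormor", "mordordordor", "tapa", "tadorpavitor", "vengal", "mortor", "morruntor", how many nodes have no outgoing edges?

14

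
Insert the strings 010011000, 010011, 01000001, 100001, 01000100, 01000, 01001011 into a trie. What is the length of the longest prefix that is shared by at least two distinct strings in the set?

The deepest shared node is where two words last agree before diverging.
e.g. "010011" and "010011000" share the prefix "010011" of length 6; no pair shares a longer one.
Longest shared-prefix length: 6

6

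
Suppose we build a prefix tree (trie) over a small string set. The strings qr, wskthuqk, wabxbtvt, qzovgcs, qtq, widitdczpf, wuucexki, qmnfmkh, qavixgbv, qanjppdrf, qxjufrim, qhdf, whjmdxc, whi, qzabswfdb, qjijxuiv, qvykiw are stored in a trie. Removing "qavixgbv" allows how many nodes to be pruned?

6

A node on "qavixgbv"'s path can go only if nothing else ends at it or branches off below it.
The suffix "vixgbv" (6 nodes) is used only by "qavixgbv"; the node for "qa" still has the child "n", so pruning stops there.
Nodes removed: 6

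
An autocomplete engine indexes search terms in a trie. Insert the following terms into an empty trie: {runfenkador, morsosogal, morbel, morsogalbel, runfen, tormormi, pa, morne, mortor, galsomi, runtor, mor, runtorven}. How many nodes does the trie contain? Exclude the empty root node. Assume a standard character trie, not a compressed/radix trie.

58

Count nodes per top-level branch (shared prefixes stored once):
  'g'-branch (galsomi): 7 nodes
  'm'-branch (mor, morbel, morne, morsogalbel, morsosogal, mortor): 24 nodes
  'p'-branch (pa): 2 nodes
  'r'-branch (runfen, runfenkador, runtor, runtorven): 17 nodes
  't'-branch (tormormi): 8 nodes
Sum: 58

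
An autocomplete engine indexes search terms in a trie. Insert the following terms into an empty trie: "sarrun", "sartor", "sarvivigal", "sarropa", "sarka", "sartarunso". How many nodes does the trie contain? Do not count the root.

27

For each word, the new-node count is its length minus the longest prefix already in the trie:
  "sarrun" → 6 new (s, a, r, r, u, n)
  "sartor" → prefix "sar" already present; 3 new (t, o, r)
  "sarvivigal" → prefix "sar" already present; 7 new (v, i, v, i, g, a, l)
  "sarropa" → prefix "sarr" already present; 3 new (o, p, a)
  "sarka" → prefix "sar" already present; 2 new (k, a)
  "sartarunso" → prefix "sart" already present; 6 new (a, r, u, n, s, o)
Total nodes = 6 + 3 + 7 + 3 + 2 + 6 = 27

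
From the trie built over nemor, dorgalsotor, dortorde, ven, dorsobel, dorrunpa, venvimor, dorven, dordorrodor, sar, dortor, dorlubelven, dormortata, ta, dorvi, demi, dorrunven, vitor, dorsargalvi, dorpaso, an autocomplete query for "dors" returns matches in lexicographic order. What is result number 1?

Words with prefix "dors", in lexicographic order: "dorsargalvi", "dorsobel"
Position 1: dorsargalvi

dorsargalvi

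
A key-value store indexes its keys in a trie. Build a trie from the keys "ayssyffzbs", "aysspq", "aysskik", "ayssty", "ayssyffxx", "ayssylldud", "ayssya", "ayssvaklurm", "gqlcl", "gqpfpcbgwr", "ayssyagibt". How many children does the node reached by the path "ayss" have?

5

The children of the "ayss" node are the distinct next characters among strings starting with "ayss".
Characters that immediately follow "ayss" among the stored strings: {k, p, t, v, y}.
That node has 5 child edges.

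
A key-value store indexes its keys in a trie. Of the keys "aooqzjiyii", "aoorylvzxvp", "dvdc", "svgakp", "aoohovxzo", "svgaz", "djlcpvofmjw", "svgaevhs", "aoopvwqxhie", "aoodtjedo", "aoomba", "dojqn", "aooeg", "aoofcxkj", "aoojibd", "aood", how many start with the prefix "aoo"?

10

Traverse to the node for "aoo", then collect every word in that subtree.
Words under "aoo": aood, aoodtjedo, aooeg, aoofcxkj, aoohovxzo, aoojibd, aoomba, aoopvwqxhie, aooqzjiyii, aoorylvzxvp
Count: 10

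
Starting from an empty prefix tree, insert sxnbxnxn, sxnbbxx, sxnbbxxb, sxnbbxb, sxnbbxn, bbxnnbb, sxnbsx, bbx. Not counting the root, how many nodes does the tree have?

Trace insertions, counting only characters that open a new branch:
  "sxnbxnxn" → 8 new (s, x, n, b, x, n, x, n)
  "sxnbbxx" → prefix "sxnb" already present; 3 new (b, x, x)
  "sxnbbxxb" → prefix "sxnbbxx" already present; 1 new (b)
  "sxnbbxb" → prefix "sxnbbx" already present; 1 new (b)
  "sxnbbxn" → prefix "sxnbbx" already present; 1 new (n)
  "bbxnnbb" → 7 new (b, b, x, n, n, b, b)
  "sxnbsx" → prefix "sxnb" already present; 2 new (s, x)
  "bbx" → prefix "bbx" already present; 0 new (none)
Total nodes = 8 + 3 + 1 + 1 + 1 + 7 + 2 + 0 = 23

23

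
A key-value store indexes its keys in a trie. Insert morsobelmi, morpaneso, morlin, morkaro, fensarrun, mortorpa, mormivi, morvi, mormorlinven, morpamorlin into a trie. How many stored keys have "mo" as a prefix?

9

Traverse to the node for "mo", then collect every word in that subtree.
Words under "mo": morkaro, morlin, mormivi, mormorlinven, morpamorlin, morpaneso, morsobelmi, mortorpa, morvi
Count: 9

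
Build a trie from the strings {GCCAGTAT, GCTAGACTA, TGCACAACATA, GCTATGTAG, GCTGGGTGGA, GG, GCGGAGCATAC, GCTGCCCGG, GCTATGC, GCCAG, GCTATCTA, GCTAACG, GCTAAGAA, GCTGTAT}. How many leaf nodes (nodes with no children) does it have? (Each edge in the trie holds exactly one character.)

13

A leaf is a node with no children — equivalently, the end of a word that is not a proper prefix of any other stored word.
Those words: "GCCAGTAT", "GCGGAGCATAC", "GCTAACG", "GCTAAGAA", "GCTAGACTA", "GCTATCTA", "GCTATGC", "GCTATGTAG", "GCTGCCCGG", "GCTGGGTGGA", "GCTGTAT", "GG", "TGCACAACATA"
Leaf count: 13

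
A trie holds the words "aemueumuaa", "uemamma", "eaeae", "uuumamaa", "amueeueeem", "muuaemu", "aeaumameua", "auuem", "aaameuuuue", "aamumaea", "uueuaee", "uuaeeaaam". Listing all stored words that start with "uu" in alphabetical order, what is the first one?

uuaeeaaam

DFS of the "uu" subtree visits, in order: "uuaeeaaam", "uueuaee", "uuumamaa"
Position 1: uuaeeaaam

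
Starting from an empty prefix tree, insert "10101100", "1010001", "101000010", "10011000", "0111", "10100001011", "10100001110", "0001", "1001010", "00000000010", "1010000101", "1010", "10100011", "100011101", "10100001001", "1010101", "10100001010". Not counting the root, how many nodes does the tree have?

55

Insert word by word; a character creates a node only if that edge doesn't already exist:
  "10101100" → 8 new (1, 0, 1, 0, 1, 1, 0, 0)
  "1010001" → prefix "1010" already present; 3 new (0, 0, 1)
  "101000010" → prefix "101000" already present; 3 new (0, 1, 0)
  "10011000" → prefix "10" already present; 6 new (0, 1, 1, 0, 0, 0)
  "0111" → 4 new (0, 1, 1, 1)
  "10100001011" → prefix "101000010" already present; 2 new (1, 1)
  "10100001110" → prefix "10100001" already present; 3 new (1, 1, 0)
  "0001" → prefix "0" already present; 3 new (0, 0, 1)
  "1001010" → prefix "1001" already present; 3 new (0, 1, 0)
  "00000000010" → prefix "000" already present; 8 new (0, 0, 0, 0, 0, 0, 1, 0)
  "1010000101" → prefix "1010000101" already present; 0 new (none)
  "1010" → prefix "1010" already present; 0 new (none)
  "10100011" → prefix "1010001" already present; 1 new (1)
  "100011101" → prefix "100" already present; 6 new (0, 1, 1, 1, 0, 1)
  "10100001001" → prefix "101000010" already present; 2 new (0, 1)
  "1010101" → prefix "10101" already present; 2 new (0, 1)
  "10100001010" → prefix "1010000101" already present; 1 new (0)
Total nodes = 8 + 3 + 3 + 6 + 4 + 2 + 3 + 3 + 3 + 8 + 0 + 0 + 1 + 6 + 2 + 2 + 1 = 55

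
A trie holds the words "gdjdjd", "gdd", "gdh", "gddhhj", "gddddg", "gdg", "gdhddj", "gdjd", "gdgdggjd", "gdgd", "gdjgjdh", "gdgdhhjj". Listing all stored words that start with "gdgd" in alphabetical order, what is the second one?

gdgdggjd

Filter for "gdgd…" and sort: "gdgd", "gdgdggjd", "gdgdhhjj"
The 2nd is gdgdggjd.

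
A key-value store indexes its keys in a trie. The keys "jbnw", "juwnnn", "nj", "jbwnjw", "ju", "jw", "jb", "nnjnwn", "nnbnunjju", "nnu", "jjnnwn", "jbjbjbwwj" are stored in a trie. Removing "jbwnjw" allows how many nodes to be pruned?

4

Walk "jbwnjw" from the leaf back toward the root, removing each node that no remaining word uses.
The suffix "wnjw" (4 nodes) is used only by "jbwnjw"; the node for "jb" still has the child "n", so pruning stops there.
Nodes removed: 4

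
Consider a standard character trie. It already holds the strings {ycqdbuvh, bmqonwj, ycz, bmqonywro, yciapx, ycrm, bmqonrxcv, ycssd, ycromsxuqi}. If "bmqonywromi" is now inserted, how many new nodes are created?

2

"bmqonywro" is already a path in the trie; the remaining "mi" must be added.
Each of the 2 remaining characters creates one node.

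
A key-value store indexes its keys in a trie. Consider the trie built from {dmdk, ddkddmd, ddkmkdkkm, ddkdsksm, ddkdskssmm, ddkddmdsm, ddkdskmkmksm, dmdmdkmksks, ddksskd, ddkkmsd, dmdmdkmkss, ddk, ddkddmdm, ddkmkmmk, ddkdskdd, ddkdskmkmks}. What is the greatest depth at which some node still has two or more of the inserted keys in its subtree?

Equivalently: take the maximum, over all pairs, of their longest common prefix length.
"ddkdskmkmks" and "ddkdskmkmksm" agree on "ddkdskmkmks" (11 characters) before diverging; nothing deeper is shared.
Longest shared-prefix length: 11

11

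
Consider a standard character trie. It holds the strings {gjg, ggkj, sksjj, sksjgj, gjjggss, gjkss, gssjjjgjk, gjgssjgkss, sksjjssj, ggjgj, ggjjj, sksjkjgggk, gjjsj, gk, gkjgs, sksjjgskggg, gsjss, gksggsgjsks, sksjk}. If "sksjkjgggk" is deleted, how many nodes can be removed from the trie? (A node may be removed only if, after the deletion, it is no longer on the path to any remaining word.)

Walk "sksjkjgggk" from the leaf back toward the root, removing each node that no remaining word uses.
The suffix "jgggk" (5 nodes) is used only by "sksjkjgggk"; "sksjk" is itself a stored word, so pruning stops there.
Nodes removed: 5

5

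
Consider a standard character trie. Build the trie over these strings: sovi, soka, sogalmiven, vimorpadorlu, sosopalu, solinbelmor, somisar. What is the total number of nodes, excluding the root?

Count nodes per top-level branch (shared prefixes stored once):
  's'-branch (sogalmiven, soka, solinbelmor, somisar, sosopalu, sovi): 34 nodes
  'v'-branch (vimorpadorlu): 12 nodes
Sum: 46

46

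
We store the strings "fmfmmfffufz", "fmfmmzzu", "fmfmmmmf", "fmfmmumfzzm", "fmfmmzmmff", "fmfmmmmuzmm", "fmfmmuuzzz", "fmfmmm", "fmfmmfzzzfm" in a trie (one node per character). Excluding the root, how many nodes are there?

Count nodes per top-level branch (shared prefixes stored once):
  'f'-branch (fmfmmfffufz, fmfmmfzzzfm, fmfmmm, fmfmmmmf, fmfmmmmuzmm, fmfmmumfzzm, fmfmmuuzzz, fmfmmzmmff, fmfmmzzu): 40 nodes
Sum: 40

40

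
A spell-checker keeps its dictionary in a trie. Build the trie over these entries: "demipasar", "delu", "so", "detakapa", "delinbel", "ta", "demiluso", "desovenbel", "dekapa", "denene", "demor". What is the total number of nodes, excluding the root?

48

Insert word by word; a character creates a node only if that edge doesn't already exist:
  "demipasar" → 9 new (d, e, m, i, p, a, s, a, r)
  "delu" → prefix "de" already present; 2 new (l, u)
  "so" → 2 new (s, o)
  "detakapa" → prefix "de" already present; 6 new (t, a, k, a, p, a)
  "delinbel" → prefix "del" already present; 5 new (i, n, b, e, l)
  "ta" → 2 new (t, a)
  "demiluso" → prefix "demi" already present; 4 new (l, u, s, o)
  "desovenbel" → prefix "de" already present; 8 new (s, o, v, e, n, b, e, l)
  "dekapa" → prefix "de" already present; 4 new (k, a, p, a)
  "denene" → prefix "de" already present; 4 new (n, e, n, e)
  "demor" → prefix "dem" already present; 2 new (o, r)
Total nodes = 9 + 2 + 2 + 6 + 5 + 2 + 4 + 8 + 4 + 4 + 2 = 48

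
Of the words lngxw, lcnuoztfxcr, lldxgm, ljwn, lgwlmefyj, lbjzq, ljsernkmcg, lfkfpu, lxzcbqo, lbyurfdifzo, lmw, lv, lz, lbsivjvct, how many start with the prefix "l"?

14

Walk to "l"; the words in its subtree are exactly those with that prefix.
Words under "l": lbjzq, lbsivjvct, lbyurfdifzo, lcnuoztfxcr, lfkfpu, lgwlmefyj, ljsernkmcg, ljwn, lldxgm, lmw, lngxw, lv, lxzcbqo, lz
Count: 14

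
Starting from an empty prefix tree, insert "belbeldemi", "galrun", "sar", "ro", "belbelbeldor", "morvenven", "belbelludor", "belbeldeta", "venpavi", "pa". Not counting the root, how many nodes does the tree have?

52

Insert word by word; a character creates a node only if that edge doesn't already exist:
  "belbeldemi" → 10 new (b, e, l, b, e, l, d, e, m, i)
  "galrun" → 6 new (g, a, l, r, u, n)
  "sar" → 3 new (s, a, r)
  "ro" → 2 new (r, o)
  "belbelbeldor" → prefix "belbel" already present; 6 new (b, e, l, d, o, r)
  "morvenven" → 9 new (m, o, r, v, e, n, v, e, n)
  "belbelludor" → prefix "belbel" already present; 5 new (l, u, d, o, r)
  "belbeldeta" → prefix "belbelde" already present; 2 new (t, a)
  "venpavi" → 7 new (v, e, n, p, a, v, i)
  "pa" → 2 new (p, a)
Total nodes = 10 + 6 + 3 + 2 + 6 + 9 + 5 + 2 + 7 + 2 = 52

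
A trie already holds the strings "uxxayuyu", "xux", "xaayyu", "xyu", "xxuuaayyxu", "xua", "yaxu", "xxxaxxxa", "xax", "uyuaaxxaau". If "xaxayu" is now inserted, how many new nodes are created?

3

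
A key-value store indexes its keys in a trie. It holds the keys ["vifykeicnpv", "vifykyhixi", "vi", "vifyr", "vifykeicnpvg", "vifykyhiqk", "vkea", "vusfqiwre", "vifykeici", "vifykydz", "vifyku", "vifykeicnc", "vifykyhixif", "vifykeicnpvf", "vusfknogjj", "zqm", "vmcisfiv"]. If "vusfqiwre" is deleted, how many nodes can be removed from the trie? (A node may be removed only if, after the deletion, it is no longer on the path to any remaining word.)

5

Walk "vusfqiwre" from the leaf back toward the root, removing each node that no remaining word uses.
The suffix "qiwre" (5 nodes) is used only by "vusfqiwre"; the node for "vusf" still has the child "k", so pruning stops there.
Nodes removed: 5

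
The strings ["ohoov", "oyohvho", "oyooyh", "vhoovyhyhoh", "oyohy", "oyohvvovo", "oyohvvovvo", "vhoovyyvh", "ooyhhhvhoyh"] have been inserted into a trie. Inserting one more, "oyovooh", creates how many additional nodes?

Walking "oyovooh" from the root, the first 3 characters ("oyo") follow existing edges; "v" is the first miss.
Each of the 4 remaining characters creates one node.

4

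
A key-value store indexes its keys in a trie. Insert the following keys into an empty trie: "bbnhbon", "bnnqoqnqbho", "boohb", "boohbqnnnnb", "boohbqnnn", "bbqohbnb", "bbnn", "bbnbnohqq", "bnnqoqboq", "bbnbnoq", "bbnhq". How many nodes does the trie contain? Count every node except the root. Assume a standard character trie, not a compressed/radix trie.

45

Count nodes per top-level branch (shared prefixes stored once):
  'b'-branch (bbnbnohqq, bbnbnoq, bbnhbon, bbnhq, bbnn, bbqohbnb, bnnqoqboq, bnnqoqnqbho, boohb, boohbqnnn, boohbqnnnnb): 45 nodes
Sum: 45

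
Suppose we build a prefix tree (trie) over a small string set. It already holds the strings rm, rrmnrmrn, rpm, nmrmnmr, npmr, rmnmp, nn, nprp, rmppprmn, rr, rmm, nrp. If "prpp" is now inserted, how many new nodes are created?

4

No existing word starts with "p", so every character of "prpp" needs a new node.
4 − 0 = 4 new nodes.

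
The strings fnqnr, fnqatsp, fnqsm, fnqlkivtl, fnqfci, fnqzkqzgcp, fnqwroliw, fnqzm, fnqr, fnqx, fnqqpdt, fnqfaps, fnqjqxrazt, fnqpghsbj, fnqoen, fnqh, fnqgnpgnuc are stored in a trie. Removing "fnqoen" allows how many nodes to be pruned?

Walk "fnqoen" from the leaf back toward the root, removing each node that no remaining word uses.
The suffix "oen" (3 nodes) is used only by "fnqoen"; the node for "fnq" still has the child "n", so pruning stops there.
Nodes removed: 3

3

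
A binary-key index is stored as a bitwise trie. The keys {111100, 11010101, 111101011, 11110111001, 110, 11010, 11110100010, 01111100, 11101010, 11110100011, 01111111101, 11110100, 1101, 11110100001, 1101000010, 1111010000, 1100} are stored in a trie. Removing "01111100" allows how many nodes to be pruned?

A node on "01111100"'s path can go only if nothing else ends at it or branches off below it.
The suffix "00" (2 nodes) is used only by "01111100"; the node for "011111" still has the child "1", so pruning stops there.
Nodes removed: 2

2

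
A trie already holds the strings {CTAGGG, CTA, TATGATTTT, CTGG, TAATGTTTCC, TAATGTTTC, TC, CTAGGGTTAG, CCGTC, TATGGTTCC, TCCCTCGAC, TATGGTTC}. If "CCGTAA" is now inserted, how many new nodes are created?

"CCGT" is already a path in the trie; the remaining "AA" must be added.
New nodes needed: |"CCGTAA"| − 4 = 6 − 4 = 2.

2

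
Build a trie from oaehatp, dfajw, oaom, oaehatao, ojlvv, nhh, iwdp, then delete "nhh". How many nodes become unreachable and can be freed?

3

A node on "nhh"'s path can go only if nothing else ends at it or branches off below it.
No other word shares any prefix with "nhh", so all 3 of its nodes go.
Nodes removed: 3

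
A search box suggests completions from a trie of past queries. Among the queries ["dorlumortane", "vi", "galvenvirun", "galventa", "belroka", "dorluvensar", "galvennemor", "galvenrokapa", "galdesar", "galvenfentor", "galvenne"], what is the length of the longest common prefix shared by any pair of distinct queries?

8

Equivalently: take the maximum, over all pairs, of their longest common prefix length.
"galvenne" and "galvennemor" agree on "galvenne" (8 characters) before diverging; nothing deeper is shared.
Longest shared-prefix length: 8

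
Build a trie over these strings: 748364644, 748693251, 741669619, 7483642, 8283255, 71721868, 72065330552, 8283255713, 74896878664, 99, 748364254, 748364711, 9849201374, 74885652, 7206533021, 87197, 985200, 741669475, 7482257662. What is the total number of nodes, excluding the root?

Count nodes per top-level branch (shared prefixes stored once):
  '7'-branch (71721868, 7206533021, 72065330552, 741669475, 741669619, 7482257662, 7483642, 748364254, 748364644, 748364711, 748693251, 74885652, 74896878664): 70 nodes
  '8'-branch (8283255, 8283255713, 87197): 14 nodes
  '9'-branch (9849201374, 985200, 99): 15 nodes
Sum: 99

99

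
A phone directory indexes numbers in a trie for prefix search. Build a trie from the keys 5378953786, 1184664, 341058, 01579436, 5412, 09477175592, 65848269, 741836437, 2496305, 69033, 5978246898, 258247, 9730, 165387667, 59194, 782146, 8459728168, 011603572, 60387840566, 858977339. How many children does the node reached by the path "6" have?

3

The children of the "6" node are the distinct next characters among strings starting with "6".
Characters that immediately follow "6" among the stored strings: {0, 5, 9}.
That node has 3 child edges.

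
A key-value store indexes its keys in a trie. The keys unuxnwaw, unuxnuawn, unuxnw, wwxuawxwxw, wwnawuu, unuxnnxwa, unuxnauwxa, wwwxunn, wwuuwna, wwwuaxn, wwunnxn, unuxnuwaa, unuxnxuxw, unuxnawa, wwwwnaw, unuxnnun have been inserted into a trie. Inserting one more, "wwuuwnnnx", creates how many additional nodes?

3

"wwuuwn" is already a path in the trie; the remaining "nnx" must be added.
So 9 − 6 = 3 new nodes.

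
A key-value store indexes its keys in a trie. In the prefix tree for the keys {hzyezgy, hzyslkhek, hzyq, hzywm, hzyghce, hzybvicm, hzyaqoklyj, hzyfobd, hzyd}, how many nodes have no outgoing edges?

A leaf is a node with no children — equivalently, the end of a word that is not a proper prefix of any other stored word.
Those words: "hzyaqoklyj", "hzybvicm", "hzyd", "hzyezgy", "hzyfobd", "hzyghce", "hzyq", "hzyslkhek", "hzywm"
Leaf count: 9

9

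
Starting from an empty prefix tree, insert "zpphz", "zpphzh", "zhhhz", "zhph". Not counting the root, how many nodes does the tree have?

Count nodes per top-level branch (shared prefixes stored once):
  'z'-branch (zhhhz, zhph, zpphz, zpphzh): 12 nodes
Sum: 12

12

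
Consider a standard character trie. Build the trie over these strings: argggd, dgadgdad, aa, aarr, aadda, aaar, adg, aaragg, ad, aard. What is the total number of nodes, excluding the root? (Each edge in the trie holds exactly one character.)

28

Trace insertions, counting only characters that open a new branch:
  "argggd" → 6 new (a, r, g, g, g, d)
  "dgadgdad" → 8 new (d, g, a, d, g, d, a, d)
  "aa" → prefix "a" already present; 1 new (a)
  "aarr" → prefix "aa" already present; 2 new (r, r)
  "aadda" → prefix "aa" already present; 3 new (d, d, a)
  "aaar" → prefix "aa" already present; 2 new (a, r)
  "adg" → prefix "a" already present; 2 new (d, g)
  "aaragg" → prefix "aar" already present; 3 new (a, g, g)
  "ad" → prefix "ad" already present; 0 new (none)
  "aard" → prefix "aar" already present; 1 new (d)
Total nodes = 6 + 8 + 1 + 2 + 3 + 2 + 2 + 3 + 0 + 1 = 28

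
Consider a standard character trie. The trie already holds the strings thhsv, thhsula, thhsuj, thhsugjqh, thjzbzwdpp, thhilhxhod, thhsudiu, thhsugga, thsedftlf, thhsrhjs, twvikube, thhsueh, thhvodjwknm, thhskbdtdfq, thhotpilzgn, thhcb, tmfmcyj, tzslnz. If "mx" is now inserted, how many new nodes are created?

2

No existing word starts with "m", so every character of "mx" needs a new node.
2 − 0 = 2 new nodes.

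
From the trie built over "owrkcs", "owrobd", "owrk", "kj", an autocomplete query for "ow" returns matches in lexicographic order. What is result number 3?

Words with prefix "ow", in lexicographic order: "owrk", "owrkcs", "owrobd"
The 3rd is owrobd.

owrobd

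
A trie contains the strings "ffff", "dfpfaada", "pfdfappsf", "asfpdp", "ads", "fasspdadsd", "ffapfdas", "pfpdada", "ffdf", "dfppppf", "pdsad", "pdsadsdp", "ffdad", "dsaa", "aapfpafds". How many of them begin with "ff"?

Filter for entries beginning with "ff":
Words under "ff": ffapfdas, ffdad, ffdf, ffff
Count: 4

4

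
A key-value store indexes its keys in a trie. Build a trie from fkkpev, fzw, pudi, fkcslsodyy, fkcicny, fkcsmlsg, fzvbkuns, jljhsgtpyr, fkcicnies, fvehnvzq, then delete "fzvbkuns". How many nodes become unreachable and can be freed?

6

Walk "fzvbkuns" from the leaf back toward the root, removing each node that no remaining word uses.
The suffix "vbkuns" (6 nodes) is used only by "fzvbkuns"; the node for "fz" still has the child "w", so pruning stops there.
Nodes removed: 6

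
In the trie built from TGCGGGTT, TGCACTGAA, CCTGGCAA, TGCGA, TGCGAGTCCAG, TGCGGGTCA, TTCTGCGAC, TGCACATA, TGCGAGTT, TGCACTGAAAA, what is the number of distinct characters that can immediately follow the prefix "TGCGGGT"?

2

Follow the path "TGCGGGT" to its node, then look at its outgoing edges.
Distinct next characters after "TGCGGGT": C, T.
That node has 2 child edges.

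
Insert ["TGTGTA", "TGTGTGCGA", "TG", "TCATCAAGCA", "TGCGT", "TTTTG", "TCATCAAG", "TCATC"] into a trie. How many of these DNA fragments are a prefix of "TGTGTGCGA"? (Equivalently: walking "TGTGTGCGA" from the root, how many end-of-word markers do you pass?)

2

Traverse "TGTGTGCGA" character by character; count nodes along the way that are marked as word ends.
Prefixes of the query that are stored words: "TG", "TGTGTGCGA"
Count: 2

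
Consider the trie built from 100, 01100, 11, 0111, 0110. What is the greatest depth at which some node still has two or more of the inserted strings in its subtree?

The deepest shared node is where two words last agree before diverging.
e.g. "0110" and "01100" share the prefix "0110" of length 4; no pair shares a longer one.
Longest shared-prefix length: 4

4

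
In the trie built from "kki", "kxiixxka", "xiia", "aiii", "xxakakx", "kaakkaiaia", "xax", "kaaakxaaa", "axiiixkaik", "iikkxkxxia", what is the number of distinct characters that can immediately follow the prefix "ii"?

1

Follow the path "ii" to its node, then look at its outgoing edges.
Distinct next characters after "ii": k.
That node has 1 child edge.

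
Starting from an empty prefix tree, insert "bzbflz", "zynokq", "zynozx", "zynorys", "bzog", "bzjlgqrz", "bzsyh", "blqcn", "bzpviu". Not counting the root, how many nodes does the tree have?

36

Insert word by word; a character creates a node only if that edge doesn't already exist:
  "bzbflz" → 6 new (b, z, b, f, l, z)
  "zynokq" → 6 new (z, y, n, o, k, q)
  "zynozx" → prefix "zyno" already present; 2 new (z, x)
  "zynorys" → prefix "zyno" already present; 3 new (r, y, s)
  "bzog" → prefix "bz" already present; 2 new (o, g)
  "bzjlgqrz" → prefix "bz" already present; 6 new (j, l, g, q, r, z)
  "bzsyh" → prefix "bz" already present; 3 new (s, y, h)
  "blqcn" → prefix "b" already present; 4 new (l, q, c, n)
  "bzpviu" → prefix "bz" already present; 4 new (p, v, i, u)
Total nodes = 6 + 6 + 2 + 3 + 2 + 6 + 3 + 4 + 4 = 36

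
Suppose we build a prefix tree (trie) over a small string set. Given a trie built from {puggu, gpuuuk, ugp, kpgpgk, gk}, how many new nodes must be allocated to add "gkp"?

"gk" is already a path in the trie; the remaining "p" must be added.
So 3 − 2 = 1 new nodes.

1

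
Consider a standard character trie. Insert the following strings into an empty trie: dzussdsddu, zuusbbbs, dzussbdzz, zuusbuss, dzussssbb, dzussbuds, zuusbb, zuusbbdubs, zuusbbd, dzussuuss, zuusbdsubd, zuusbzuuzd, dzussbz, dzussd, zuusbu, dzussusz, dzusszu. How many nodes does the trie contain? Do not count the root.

Count nodes per top-level branch (shared prefixes stored once):
  'd'-branch (dzussbdzz, dzussbuds, dzussbz, dzussd, dzussdsddu, dzussssbb, dzussusz, dzussuuss, dzusszu): 30 nodes
  'z'-branch (zuusbb, zuusbbbs, zuusbbd, zuusbbdubs, zuusbdsubd, zuusbu, zuusbuss, zuusbzuuzd): 25 nodes
Sum: 55

55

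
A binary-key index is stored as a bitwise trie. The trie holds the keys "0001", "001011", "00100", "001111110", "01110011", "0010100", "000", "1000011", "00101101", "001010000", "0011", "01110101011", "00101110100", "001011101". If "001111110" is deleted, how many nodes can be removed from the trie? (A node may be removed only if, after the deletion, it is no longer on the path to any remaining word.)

5

Walk "001111110" from the leaf back toward the root, removing each node that no remaining word uses.
The suffix "11110" (5 nodes) is used only by "001111110"; "0011" is itself a stored word, so pruning stops there.
Nodes removed: 5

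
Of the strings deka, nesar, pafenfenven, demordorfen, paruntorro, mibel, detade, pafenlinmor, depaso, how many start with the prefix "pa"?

3

Traverse to the node for "pa", then collect every word in that subtree.
Words under "pa": pafenfenven, pafenlinmor, paruntorro
Count: 3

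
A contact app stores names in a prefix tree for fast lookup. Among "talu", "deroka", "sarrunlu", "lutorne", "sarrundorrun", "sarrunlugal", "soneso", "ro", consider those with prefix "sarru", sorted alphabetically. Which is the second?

sarrunlu

Filter for "sarru…" and sort: "sarrundorrun", "sarrunlu", "sarrunlugal"
Position 2: sarrunlu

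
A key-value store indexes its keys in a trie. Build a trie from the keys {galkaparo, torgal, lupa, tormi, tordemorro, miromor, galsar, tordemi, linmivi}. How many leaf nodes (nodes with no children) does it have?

9

Leaves are exactly the stored words that no other stored word extends.
Those words: "galkaparo", "galsar", "linmivi", "lupa", "miromor", "tordemi", "tordemorro", "torgal", "tormi"
Leaf count: 9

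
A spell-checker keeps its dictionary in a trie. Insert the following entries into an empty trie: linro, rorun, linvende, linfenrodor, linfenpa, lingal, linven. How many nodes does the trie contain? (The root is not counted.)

28

For each word, the new-node count is its length minus the longest prefix already in the trie:
  "linro" → 5 new (l, i, n, r, o)
  "rorun" → 5 new (r, o, r, u, n)
  "linvende" → prefix "lin" already present; 5 new (v, e, n, d, e)
  "linfenrodor" → prefix "lin" already present; 8 new (f, e, n, r, o, d, o, r)
  "linfenpa" → prefix "linfen" already present; 2 new (p, a)
  "lingal" → prefix "lin" already present; 3 new (g, a, l)
  "linven" → prefix "linven" already present; 0 new (none)
Total nodes = 5 + 5 + 5 + 8 + 2 + 3 + 0 = 28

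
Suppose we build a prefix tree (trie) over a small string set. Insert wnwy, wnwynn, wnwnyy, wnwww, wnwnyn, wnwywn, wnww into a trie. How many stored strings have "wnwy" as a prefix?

Traverse to the node for "wnwy", then collect every word in that subtree.
Words under "wnwy": wnwy, wnwynn, wnwywn
Count: 3

3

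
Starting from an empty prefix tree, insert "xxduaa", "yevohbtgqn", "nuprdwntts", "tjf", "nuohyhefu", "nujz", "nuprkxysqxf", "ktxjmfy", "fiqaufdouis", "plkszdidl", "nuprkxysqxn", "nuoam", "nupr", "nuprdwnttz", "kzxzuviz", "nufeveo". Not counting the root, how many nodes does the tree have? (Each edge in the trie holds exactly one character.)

88

For each word, the new-node count is its length minus the longest prefix already in the trie:
  "xxduaa" → 6 new (x, x, d, u, a, a)
  "yevohbtgqn" → 10 new (y, e, v, o, h, b, t, g, q, n)
  "nuprdwntts" → 10 new (n, u, p, r, d, w, n, t, t, s)
  "tjf" → 3 new (t, j, f)
  "nuohyhefu" → prefix "nu" already present; 7 new (o, h, y, h, e, f, u)
  "nujz" → prefix "nu" already present; 2 new (j, z)
  "nuprkxysqxf" → prefix "nupr" already present; 7 new (k, x, y, s, q, x, f)
  "ktxjmfy" → 7 new (k, t, x, j, m, f, y)
  "fiqaufdouis" → 11 new (f, i, q, a, u, f, d, o, u, i, s)
  "plkszdidl" → 9 new (p, l, k, s, z, d, i, d, l)
  "nuprkxysqxn" → prefix "nuprkxysqx" already present; 1 new (n)
  "nuoam" → prefix "nuo" already present; 2 new (a, m)
  "nupr" → prefix "nupr" already present; 0 new (none)
  "nuprdwnttz" → prefix "nuprdwntt" already present; 1 new (z)
  "kzxzuviz" → prefix "k" already present; 7 new (z, x, z, u, v, i, z)
  "nufeveo" → prefix "nu" already present; 5 new (f, e, v, e, o)
Total nodes = 6 + 10 + 10 + 3 + 7 + 2 + 7 + 7 + 11 + 9 + 1 + 2 + 0 + 1 + 7 + 5 = 88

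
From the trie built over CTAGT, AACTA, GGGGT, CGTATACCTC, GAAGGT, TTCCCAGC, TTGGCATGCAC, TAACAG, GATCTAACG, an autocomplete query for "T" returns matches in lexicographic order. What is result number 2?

TTCCCAGC

Words with prefix "T", in lexicographic order: "TAACAG", "TTCCCAGC", "TTGGCATGCAC"
Position 2: TTCCCAGC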